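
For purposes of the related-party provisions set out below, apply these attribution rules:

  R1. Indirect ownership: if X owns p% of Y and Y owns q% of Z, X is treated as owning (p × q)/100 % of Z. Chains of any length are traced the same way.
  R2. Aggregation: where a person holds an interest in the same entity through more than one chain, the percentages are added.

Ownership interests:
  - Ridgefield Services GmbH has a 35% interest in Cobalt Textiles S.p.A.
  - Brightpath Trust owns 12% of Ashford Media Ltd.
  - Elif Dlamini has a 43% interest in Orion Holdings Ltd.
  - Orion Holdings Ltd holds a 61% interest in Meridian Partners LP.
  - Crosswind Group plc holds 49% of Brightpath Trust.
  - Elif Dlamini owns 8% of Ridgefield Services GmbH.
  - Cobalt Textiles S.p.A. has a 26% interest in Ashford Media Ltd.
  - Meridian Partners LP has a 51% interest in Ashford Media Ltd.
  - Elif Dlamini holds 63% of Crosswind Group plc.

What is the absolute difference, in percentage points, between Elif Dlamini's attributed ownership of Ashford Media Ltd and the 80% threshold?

62.1903

Chain via Orion Holdings Ltd → Meridian Partners LP (R1): 43% × 61% × 51% = 13.3773% of Ashford Media Ltd.
Chain via Ridgefield Services GmbH → Cobalt Textiles S.p.A. (R1): 8% × 35% × 26% = 0.728% of Ashford Media Ltd.
Chain via Crosswind Group plc → Brightpath Trust (R1): 63% × 49% × 12% = 3.7044% of Ashford Media Ltd.
Aggregating (R2): 13.3773% + 0.728% + 3.7044% = 17.8097%.
17.8097% falls short of the 80% threshold by 62.1903 percentage points.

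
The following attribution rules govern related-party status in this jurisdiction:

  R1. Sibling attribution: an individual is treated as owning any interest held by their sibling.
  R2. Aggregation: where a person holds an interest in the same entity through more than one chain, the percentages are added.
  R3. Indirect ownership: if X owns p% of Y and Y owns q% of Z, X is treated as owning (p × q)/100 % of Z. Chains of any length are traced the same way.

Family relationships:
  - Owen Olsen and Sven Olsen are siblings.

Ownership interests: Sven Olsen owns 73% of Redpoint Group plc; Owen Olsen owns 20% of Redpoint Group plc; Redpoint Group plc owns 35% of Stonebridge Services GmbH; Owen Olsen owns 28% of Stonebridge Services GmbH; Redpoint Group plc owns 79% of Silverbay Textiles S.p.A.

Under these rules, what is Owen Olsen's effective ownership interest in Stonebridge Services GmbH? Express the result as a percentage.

60.55%

By sibling attribution (R1), Owen Olsen is treated as also owning Sven Olsen's interest in Redpoint Group plc, giving 20% + 73% = 93%.
Chain via Redpoint Group plc (R3): 93% × 35% = 32.55% of Stonebridge Services GmbH.
Direct interest in Stonebridge Services GmbH: 28%.
Aggregating (R2): 32.55% + 28% = 60.55%.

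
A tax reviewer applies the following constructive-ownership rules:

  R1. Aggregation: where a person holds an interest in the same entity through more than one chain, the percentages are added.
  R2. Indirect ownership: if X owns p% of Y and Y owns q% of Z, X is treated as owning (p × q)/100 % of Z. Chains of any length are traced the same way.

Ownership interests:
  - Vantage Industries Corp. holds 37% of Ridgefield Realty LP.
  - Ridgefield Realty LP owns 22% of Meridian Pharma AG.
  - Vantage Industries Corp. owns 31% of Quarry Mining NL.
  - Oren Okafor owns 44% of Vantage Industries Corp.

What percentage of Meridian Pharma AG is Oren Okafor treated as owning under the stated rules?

3.5816%

Chain via Vantage Industries Corp. → Ridgefield Realty LP (R2): 44% × 37% × 22% = 3.5816% of Meridian Pharma AG.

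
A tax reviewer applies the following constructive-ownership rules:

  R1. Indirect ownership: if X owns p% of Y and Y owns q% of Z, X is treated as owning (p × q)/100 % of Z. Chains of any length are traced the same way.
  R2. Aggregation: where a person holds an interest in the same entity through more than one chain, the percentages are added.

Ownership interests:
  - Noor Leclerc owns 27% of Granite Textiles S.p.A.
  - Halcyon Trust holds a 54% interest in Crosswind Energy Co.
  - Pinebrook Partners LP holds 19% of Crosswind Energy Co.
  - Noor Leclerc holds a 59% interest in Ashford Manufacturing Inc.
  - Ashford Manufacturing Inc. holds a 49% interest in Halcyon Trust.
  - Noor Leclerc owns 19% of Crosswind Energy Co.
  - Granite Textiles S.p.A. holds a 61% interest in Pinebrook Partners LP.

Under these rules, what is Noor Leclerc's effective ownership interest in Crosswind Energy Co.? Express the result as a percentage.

37.7407%

Chain via Ashford Manufacturing Inc. → Halcyon Trust (R1): 59% × 49% × 54% = 15.6114% of Crosswind Energy Co.
Chain via Granite Textiles S.p.A. → Pinebrook Partners LP (R1): 27% × 61% × 19% = 3.1293% of Crosswind Energy Co.
Direct interest in Crosswind Energy Co: 19%.
Aggregating (R2): 15.6114% + 3.1293% + 19% = 37.7407%.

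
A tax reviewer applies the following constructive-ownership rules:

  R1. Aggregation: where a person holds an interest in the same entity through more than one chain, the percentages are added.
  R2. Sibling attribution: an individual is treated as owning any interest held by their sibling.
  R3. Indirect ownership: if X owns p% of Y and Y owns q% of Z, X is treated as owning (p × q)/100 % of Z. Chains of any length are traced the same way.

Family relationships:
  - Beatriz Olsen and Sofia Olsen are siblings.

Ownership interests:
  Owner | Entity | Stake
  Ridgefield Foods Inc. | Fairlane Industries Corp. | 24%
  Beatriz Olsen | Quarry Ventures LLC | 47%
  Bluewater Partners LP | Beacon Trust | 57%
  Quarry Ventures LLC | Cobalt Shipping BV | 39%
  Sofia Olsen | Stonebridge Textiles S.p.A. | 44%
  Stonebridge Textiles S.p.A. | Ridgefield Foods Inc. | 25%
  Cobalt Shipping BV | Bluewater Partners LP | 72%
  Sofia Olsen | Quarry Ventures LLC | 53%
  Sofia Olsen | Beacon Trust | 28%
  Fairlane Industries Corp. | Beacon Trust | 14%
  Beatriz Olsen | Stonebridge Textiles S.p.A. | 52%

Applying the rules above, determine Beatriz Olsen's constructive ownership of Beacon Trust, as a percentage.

By sibling attribution (R2), Beatriz Olsen is treated as also owning Sofia Olsen's interest in Stonebridge Textiles S.p.A, giving 52% + 44% = 96%.
By sibling attribution (R2), Beatriz Olsen is treated as also owning Sofia Olsen's interest in Quarry Ventures LLC, giving 47% + 53% = 100%.
By sibling attribution (R2), Beatriz Olsen is treated as owning Sofia Olsen's 28% interest in Beacon Trust.
Chain via Stonebridge Textiles S.p.A. → Ridgefield Foods Inc. → Fairlane Industries Corp. (R3): 96% × 25% × 24% × 14% = 0.8064% of Beacon Trust.
Chain via Quarry Ventures LLC → Cobalt Shipping BV → Bluewater Partners LP (R3): 100% × 39% × 72% × 57% = 16.0056% of Beacon Trust.
Direct interest in Beacon Trust: 28%.
Aggregating (R1): 0.8064% + 16.0056% + 28% = 44.812%.

44.812%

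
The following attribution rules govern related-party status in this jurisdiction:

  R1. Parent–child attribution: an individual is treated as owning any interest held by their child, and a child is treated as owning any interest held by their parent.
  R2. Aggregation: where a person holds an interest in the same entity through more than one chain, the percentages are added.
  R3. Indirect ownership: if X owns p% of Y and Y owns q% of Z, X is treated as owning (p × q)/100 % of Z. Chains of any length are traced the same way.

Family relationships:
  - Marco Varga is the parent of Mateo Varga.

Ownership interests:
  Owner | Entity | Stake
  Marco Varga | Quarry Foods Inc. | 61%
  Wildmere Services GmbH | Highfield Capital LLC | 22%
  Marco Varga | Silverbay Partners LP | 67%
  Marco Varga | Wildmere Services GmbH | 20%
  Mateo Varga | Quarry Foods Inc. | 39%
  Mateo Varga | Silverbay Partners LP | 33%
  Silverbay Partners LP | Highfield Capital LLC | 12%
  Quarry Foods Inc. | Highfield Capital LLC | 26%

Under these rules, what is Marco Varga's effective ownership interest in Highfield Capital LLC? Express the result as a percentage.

By parent–child attribution (R1), Marco Varga is treated as also owning Mateo Varga's interest in Silverbay Partners LP, giving 67% + 33% = 100%.
By parent–child attribution (R1), Marco Varga is treated as also owning Mateo Varga's interest in Quarry Foods Inc, giving 61% + 39% = 100%.
Chain via Silverbay Partners LP (R3): 100% × 12% = 12% of Highfield Capital LLC.
Chain via Quarry Foods Inc. (R3): 100% × 26% = 26% of Highfield Capital LLC.
Chain via Wildmere Services GmbH (R3): 20% × 22% = 4.4% of Highfield Capital LLC.
Aggregating (R2): 12% + 26% + 4.4% = 42.4%.

42.4%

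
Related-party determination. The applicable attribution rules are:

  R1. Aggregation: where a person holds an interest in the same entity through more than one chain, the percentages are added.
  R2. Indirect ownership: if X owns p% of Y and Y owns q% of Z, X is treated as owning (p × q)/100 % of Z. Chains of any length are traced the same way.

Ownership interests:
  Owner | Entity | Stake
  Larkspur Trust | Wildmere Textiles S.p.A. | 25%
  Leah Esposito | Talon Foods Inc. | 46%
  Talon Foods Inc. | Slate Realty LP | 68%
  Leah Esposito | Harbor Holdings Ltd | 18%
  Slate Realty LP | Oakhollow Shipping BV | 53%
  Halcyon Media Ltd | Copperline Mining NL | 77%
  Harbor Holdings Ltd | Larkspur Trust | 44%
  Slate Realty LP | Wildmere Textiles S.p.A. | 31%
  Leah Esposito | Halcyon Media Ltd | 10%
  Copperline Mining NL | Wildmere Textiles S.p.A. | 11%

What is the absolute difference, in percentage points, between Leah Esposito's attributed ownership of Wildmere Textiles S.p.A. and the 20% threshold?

Chain via Talon Foods Inc. → Slate Realty LP (R2): 46% × 68% × 31% = 9.6968% of Wildmere Textiles S.p.A.
Chain via Harbor Holdings Ltd → Larkspur Trust (R2): 18% × 44% × 25% = 1.98% of Wildmere Textiles S.p.A.
Chain via Halcyon Media Ltd → Copperline Mining NL (R2): 10% × 77% × 11% = 0.847% of Wildmere Textiles S.p.A.
Aggregating (R1): 9.6968% + 1.98% + 0.847% = 12.5238%.
12.5238% falls short of the 20% threshold by 7.4762 percentage points.

7.4762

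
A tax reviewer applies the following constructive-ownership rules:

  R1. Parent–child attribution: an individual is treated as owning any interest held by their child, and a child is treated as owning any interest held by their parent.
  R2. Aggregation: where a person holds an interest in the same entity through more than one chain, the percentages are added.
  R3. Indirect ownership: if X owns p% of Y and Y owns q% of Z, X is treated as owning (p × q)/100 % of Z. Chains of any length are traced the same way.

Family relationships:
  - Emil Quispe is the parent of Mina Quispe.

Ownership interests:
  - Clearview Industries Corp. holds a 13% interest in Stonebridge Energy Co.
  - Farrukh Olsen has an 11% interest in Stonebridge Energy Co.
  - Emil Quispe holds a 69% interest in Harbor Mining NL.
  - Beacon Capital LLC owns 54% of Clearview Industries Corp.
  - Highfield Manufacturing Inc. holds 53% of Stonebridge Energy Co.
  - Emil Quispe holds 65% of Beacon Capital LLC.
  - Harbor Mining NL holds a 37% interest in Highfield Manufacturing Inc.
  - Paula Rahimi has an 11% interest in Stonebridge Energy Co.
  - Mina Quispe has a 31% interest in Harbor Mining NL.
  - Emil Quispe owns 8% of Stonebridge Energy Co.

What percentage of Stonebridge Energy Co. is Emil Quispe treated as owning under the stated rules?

32.173%

By parent–child attribution (R1), Emil Quispe is treated as also owning Mina Quispe's interest in Harbor Mining NL, giving 69% + 31% = 100%.
Chain via Harbor Mining NL → Highfield Manufacturing Inc. (R3): 100% × 37% × 53% = 19.61% of Stonebridge Energy Co.
Chain via Beacon Capital LLC → Clearview Industries Corp. (R3): 65% × 54% × 13% = 4.563% of Stonebridge Energy Co.
Direct interest in Stonebridge Energy Co: 8%.
Aggregating (R2): 19.61% + 4.563% + 8% = 32.173%.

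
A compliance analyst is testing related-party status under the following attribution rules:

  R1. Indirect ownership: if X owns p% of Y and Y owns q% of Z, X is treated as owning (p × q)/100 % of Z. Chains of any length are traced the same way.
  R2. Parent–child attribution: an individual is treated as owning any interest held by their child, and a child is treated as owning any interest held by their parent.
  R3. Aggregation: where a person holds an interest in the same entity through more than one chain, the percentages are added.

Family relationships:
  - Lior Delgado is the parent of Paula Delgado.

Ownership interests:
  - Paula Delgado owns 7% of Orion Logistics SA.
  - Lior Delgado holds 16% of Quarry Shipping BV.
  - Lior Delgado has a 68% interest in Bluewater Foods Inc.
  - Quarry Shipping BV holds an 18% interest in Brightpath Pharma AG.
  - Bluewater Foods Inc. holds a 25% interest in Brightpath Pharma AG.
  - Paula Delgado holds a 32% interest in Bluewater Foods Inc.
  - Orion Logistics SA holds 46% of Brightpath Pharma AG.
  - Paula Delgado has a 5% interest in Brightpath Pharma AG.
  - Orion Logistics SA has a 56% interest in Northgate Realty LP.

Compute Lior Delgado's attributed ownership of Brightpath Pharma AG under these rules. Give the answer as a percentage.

By parent–child attribution (R2), Lior Delgado is treated as also owning Paula Delgado's interest in Bluewater Foods Inc, giving 68% + 32% = 100%.
By parent–child attribution (R2), Lior Delgado is treated as owning Paula Delgado's 7% interest in Orion Logistics SA.
By parent–child attribution (R2), Lior Delgado is treated as owning Paula Delgado's 5% interest in Brightpath Pharma AG.
Chain via Quarry Shipping BV (R1): 16% × 18% = 2.88% of Brightpath Pharma AG.
Chain via Bluewater Foods Inc. (R1): 100% × 25% = 25% of Brightpath Pharma AG.
Chain via Orion Logistics SA (R1): 7% × 46% = 3.22% of Brightpath Pharma AG.
Direct interest in Brightpath Pharma AG: 5%.
Aggregating (R3): 2.88% + 25% + 3.22% + 5% = 36.1%.

36.1%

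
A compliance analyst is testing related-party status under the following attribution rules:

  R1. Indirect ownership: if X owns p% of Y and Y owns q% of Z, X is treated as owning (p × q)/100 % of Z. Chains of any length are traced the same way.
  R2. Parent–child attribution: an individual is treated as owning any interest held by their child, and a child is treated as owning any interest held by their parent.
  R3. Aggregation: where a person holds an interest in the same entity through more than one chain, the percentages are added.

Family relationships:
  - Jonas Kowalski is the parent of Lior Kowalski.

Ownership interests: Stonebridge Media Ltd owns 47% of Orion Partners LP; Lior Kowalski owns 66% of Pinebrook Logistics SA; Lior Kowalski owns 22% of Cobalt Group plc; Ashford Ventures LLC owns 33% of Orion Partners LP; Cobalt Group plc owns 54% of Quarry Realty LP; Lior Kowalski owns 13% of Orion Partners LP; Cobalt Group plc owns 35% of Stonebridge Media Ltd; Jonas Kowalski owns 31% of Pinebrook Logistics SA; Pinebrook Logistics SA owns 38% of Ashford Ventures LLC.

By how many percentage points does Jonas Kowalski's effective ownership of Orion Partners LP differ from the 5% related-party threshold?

By parent–child attribution (R2), Jonas Kowalski is treated as also owning Lior Kowalski's interest in Pinebrook Logistics SA, giving 31% + 66% = 97%.
By parent–child attribution (R2), Jonas Kowalski is treated as owning Lior Kowalski's 22% interest in Cobalt Group plc.
By parent–child attribution (R2), Jonas Kowalski is treated as owning Lior Kowalski's 13% interest in Orion Partners LP.
Chain via Pinebrook Logistics SA → Ashford Ventures LLC (R1): 97% × 38% × 33% = 12.1638% of Orion Partners LP.
Chain via Cobalt Group plc → Stonebridge Media Ltd (R1): 22% × 35% × 47% = 3.619% of Orion Partners LP.
Direct interest in Orion Partners LP: 13%.
Aggregating (R3): 12.1638% + 3.619% + 13% = 28.7828%.
28.7828% exceeds the 5% threshold by 23.7828 percentage points.

23.7828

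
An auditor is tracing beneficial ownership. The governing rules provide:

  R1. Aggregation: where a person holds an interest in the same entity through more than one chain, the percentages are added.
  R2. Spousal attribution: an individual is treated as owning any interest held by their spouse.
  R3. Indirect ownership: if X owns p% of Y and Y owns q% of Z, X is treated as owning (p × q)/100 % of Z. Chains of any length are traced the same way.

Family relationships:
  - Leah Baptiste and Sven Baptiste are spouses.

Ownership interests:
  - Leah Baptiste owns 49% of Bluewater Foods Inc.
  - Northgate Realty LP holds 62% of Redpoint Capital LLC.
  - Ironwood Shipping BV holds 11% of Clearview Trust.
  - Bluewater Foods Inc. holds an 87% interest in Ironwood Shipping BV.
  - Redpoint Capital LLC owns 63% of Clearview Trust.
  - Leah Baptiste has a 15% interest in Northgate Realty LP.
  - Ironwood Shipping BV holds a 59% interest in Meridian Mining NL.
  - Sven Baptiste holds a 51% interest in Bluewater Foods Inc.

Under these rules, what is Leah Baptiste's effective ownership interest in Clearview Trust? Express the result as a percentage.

By spousal attribution (R2), Leah Baptiste is treated as also owning Sven Baptiste's interest in Bluewater Foods Inc, giving 49% + 51% = 100%.
Chain via Bluewater Foods Inc. → Ironwood Shipping BV (R3): 100% × 87% × 11% = 9.57% of Clearview Trust.
Chain via Northgate Realty LP → Redpoint Capital LLC (R3): 15% × 62% × 63% = 5.859% of Clearview Trust.
Aggregating (R1): 9.57% + 5.859% = 15.429%.

15.429%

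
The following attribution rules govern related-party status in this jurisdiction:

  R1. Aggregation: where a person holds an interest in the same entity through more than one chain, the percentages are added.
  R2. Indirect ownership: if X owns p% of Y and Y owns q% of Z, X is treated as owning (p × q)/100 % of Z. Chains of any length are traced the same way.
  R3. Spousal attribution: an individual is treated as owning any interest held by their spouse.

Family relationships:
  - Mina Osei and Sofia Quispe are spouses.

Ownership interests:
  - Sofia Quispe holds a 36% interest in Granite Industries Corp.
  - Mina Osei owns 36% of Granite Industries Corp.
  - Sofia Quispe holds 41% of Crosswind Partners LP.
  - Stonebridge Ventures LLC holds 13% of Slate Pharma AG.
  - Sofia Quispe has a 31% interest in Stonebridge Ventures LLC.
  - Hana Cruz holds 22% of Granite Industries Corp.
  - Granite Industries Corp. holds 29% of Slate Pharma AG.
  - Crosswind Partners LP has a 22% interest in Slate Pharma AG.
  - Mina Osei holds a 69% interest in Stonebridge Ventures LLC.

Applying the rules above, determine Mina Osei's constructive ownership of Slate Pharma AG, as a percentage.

42.9%

By spousal attribution (R3), Mina Osei is treated as also owning Sofia Quispe's interest in Granite Industries Corp, giving 36% + 36% = 72%.
By spousal attribution (R3), Mina Osei is treated as also owning Sofia Quispe's interest in Stonebridge Ventures LLC, giving 69% + 31% = 100%.
By spousal attribution (R3), Mina Osei is treated as owning Sofia Quispe's 41% interest in Crosswind Partners LP.
Chain via Granite Industries Corp. (R2): 72% × 29% = 20.88% of Slate Pharma AG.
Chain via Stonebridge Ventures LLC (R2): 100% × 13% = 13% of Slate Pharma AG.
Chain via Crosswind Partners LP (R2): 41% × 22% = 9.02% of Slate Pharma AG.
Aggregating (R1): 20.88% + 13% + 9.02% = 42.9%.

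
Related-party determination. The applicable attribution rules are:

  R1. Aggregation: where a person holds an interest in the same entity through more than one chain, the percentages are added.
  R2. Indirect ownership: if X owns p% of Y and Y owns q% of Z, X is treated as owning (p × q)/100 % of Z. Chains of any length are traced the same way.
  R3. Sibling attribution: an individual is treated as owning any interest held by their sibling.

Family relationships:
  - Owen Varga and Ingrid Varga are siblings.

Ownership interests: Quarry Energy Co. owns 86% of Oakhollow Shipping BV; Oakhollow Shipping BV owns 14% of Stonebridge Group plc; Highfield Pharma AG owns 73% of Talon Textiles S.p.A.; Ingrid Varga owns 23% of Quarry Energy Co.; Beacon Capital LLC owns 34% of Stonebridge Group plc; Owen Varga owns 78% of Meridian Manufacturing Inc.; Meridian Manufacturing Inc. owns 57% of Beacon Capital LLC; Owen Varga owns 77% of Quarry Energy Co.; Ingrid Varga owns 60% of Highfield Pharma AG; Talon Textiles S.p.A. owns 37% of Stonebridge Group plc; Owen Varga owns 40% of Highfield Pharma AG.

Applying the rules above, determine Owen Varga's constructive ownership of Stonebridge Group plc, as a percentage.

54.1664%

By sibling attribution (R3), Owen Varga is treated as also owning Ingrid Varga's interest in Quarry Energy Co, giving 77% + 23% = 100%.
By sibling attribution (R3), Owen Varga is treated as also owning Ingrid Varga's interest in Highfield Pharma AG, giving 40% + 60% = 100%.
Chain via Meridian Manufacturing Inc. → Beacon Capital LLC (R2): 78% × 57% × 34% = 15.1164% of Stonebridge Group plc.
Chain via Quarry Energy Co. → Oakhollow Shipping BV (R2): 100% × 86% × 14% = 12.04% of Stonebridge Group plc.
Chain via Highfield Pharma AG → Talon Textiles S.p.A. (R2): 100% × 73% × 37% = 27.01% of Stonebridge Group plc.
Aggregating (R1): 15.1164% + 12.04% + 27.01% = 54.1664%.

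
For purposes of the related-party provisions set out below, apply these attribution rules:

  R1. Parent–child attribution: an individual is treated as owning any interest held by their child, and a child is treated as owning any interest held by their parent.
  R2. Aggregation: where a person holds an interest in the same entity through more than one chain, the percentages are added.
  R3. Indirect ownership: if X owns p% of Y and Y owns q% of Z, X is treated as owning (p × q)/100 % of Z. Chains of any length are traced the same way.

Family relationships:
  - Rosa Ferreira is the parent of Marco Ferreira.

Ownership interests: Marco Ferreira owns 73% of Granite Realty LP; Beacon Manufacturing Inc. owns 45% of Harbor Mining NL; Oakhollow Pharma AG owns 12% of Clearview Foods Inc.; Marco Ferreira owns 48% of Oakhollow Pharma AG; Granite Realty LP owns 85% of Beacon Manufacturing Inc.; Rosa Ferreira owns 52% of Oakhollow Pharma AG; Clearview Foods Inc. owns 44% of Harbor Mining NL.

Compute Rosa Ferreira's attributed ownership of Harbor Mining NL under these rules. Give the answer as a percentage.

33.2025%

By parent–child attribution (R1), Rosa Ferreira is treated as also owning Marco Ferreira's interest in Oakhollow Pharma AG, giving 52% + 48% = 100%.
By parent–child attribution (R1), Rosa Ferreira is treated as owning Marco Ferreira's 73% interest in Granite Realty LP.
Chain via Oakhollow Pharma AG → Clearview Foods Inc. (R3): 100% × 12% × 44% = 5.28% of Harbor Mining NL.
Chain via Granite Realty LP → Beacon Manufacturing Inc. (R3): 73% × 85% × 45% = 27.9225% of Harbor Mining NL.
Aggregating (R2): 5.28% + 27.9225% = 33.2025%.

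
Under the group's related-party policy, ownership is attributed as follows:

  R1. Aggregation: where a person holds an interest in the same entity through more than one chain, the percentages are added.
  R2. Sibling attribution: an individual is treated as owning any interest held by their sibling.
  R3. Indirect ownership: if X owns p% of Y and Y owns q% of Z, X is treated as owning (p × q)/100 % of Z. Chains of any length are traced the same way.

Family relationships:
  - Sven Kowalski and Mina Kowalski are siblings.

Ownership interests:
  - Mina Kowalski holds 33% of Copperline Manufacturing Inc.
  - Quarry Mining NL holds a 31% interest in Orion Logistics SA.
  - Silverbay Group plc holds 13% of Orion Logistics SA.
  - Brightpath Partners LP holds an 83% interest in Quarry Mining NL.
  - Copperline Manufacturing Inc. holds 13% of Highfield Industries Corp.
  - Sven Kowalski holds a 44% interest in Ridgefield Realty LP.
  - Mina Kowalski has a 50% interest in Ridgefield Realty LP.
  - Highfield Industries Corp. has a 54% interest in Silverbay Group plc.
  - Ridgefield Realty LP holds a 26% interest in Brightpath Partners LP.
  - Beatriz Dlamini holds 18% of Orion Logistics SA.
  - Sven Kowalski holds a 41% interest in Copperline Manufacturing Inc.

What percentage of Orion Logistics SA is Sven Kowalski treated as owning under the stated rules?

6.963736%

By sibling attribution (R2), Sven Kowalski is treated as also owning Mina Kowalski's interest in Ridgefield Realty LP, giving 44% + 50% = 94%.
By sibling attribution (R2), Sven Kowalski is treated as also owning Mina Kowalski's interest in Copperline Manufacturing Inc, giving 41% + 33% = 74%.
Chain via Ridgefield Realty LP → Brightpath Partners LP → Quarry Mining NL (R3): 94% × 26% × 83% × 31% = 6.288412% of Orion Logistics SA.
Chain via Copperline Manufacturing Inc. → Highfield Industries Corp. → Silverbay Group plc (R3): 74% × 13% × 54% × 13% = 0.675324% of Orion Logistics SA.
Aggregating (R1): 6.288412% + 0.675324% = 6.963736%.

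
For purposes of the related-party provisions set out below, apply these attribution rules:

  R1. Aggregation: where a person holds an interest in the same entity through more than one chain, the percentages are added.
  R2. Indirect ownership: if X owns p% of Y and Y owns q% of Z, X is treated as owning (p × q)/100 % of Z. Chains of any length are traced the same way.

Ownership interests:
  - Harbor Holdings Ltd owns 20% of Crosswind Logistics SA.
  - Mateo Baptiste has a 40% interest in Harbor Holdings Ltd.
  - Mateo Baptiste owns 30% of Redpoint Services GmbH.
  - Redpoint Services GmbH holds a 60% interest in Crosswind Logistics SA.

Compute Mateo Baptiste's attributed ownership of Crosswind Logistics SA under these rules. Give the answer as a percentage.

Chain via Redpoint Services GmbH (R2): 30% × 60% = 18% of Crosswind Logistics SA.
Chain via Harbor Holdings Ltd (R2): 40% × 20% = 8% of Crosswind Logistics SA.
Aggregating (R1): 18% + 8% = 26%.

26%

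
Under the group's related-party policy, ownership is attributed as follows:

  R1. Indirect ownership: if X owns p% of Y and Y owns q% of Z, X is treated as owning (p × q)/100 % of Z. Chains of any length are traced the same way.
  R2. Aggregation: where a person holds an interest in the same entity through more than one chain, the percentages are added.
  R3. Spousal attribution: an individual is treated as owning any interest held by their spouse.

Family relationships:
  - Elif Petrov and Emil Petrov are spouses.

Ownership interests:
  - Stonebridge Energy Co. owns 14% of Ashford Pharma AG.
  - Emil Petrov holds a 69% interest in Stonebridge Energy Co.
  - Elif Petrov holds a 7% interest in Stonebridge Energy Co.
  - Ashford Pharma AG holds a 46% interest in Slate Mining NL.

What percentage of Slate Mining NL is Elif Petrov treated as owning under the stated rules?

4.8944%

By spousal attribution (R3), Elif Petrov is treated as also owning Emil Petrov's interest in Stonebridge Energy Co, giving 7% + 69% = 76%.
Chain via Stonebridge Energy Co. → Ashford Pharma AG (R1): 76% × 14% × 46% = 4.8944% of Slate Mining NL.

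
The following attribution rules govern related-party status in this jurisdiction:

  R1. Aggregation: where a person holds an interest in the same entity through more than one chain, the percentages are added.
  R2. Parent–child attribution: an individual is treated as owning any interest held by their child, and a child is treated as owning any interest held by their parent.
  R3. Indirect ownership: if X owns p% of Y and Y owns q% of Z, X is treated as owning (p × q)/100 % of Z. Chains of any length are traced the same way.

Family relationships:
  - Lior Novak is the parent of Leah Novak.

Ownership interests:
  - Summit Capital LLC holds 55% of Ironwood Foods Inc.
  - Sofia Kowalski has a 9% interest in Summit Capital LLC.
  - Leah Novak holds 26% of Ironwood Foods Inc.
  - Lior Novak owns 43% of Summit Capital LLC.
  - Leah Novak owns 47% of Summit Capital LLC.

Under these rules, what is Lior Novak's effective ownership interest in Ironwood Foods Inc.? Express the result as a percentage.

By parent–child attribution (R2), Lior Novak is treated as also owning Leah Novak's interest in Summit Capital LLC, giving 43% + 47% = 90%.
By parent–child attribution (R2), Lior Novak is treated as owning Leah Novak's 26% interest in Ironwood Foods Inc.
Chain via Summit Capital LLC (R3): 90% × 55% = 49.5% of Ironwood Foods Inc.
Direct interest in Ironwood Foods Inc: 26%.
Aggregating (R1): 49.5% + 26% = 75.5%.

75.5%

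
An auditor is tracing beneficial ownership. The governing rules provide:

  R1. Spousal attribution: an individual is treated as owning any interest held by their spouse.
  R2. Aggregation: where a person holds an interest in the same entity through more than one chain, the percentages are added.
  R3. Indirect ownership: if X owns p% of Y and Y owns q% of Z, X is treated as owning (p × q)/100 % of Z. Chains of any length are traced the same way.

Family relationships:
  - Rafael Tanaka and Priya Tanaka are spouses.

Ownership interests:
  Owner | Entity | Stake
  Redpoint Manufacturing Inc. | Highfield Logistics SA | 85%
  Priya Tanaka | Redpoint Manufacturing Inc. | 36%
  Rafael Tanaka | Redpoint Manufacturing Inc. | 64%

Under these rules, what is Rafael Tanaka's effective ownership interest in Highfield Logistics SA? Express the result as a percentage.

By spousal attribution (R1), Rafael Tanaka is treated as also owning Priya Tanaka's interest in Redpoint Manufacturing Inc, giving 64% + 36% = 100%.
Chain via Redpoint Manufacturing Inc. (R3): 100% × 85% = 85% of Highfield Logistics SA.

85%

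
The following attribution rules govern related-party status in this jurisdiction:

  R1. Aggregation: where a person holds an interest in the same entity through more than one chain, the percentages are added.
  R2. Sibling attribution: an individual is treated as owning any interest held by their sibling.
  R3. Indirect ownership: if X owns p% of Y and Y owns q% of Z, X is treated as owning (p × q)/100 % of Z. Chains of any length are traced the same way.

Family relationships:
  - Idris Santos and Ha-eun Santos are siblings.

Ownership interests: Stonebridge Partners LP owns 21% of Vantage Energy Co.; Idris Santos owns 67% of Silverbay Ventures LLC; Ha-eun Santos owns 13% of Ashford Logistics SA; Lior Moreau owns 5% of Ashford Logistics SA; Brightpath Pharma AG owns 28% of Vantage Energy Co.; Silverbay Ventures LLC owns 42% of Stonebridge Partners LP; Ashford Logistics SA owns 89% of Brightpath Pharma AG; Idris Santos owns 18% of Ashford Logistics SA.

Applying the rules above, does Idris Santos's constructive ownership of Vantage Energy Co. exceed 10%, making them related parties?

By sibling attribution (R2), Idris Santos is treated as also owning Ha-eun Santos's interest in Ashford Logistics SA, giving 18% + 13% = 31%.
Chain via Silverbay Ventures LLC → Stonebridge Partners LP (R3): 67% × 42% × 21% = 5.9094% of Vantage Energy Co.
Chain via Ashford Logistics SA → Brightpath Pharma AG (R3): 31% × 89% × 28% = 7.7252% of Vantage Energy Co.
Aggregating (R1): 5.9094% + 7.7252% = 13.6346%.
13.6346% exceeds the 10% threshold, so Idris is a related party to Vantage Energy Co.

Yes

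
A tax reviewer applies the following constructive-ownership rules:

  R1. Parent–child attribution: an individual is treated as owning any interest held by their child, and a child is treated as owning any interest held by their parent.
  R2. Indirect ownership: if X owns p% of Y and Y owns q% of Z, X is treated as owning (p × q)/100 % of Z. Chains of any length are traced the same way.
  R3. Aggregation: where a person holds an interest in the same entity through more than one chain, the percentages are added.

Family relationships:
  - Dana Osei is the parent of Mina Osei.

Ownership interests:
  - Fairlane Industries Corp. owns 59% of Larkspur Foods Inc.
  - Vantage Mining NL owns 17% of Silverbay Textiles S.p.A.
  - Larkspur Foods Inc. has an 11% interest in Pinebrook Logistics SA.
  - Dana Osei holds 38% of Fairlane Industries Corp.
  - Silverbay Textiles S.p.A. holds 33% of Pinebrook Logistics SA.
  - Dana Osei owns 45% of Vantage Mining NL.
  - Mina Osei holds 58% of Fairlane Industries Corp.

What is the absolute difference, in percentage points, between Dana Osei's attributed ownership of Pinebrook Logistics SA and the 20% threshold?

11.2451

By parent–child attribution (R1), Dana Osei is treated as also owning Mina Osei's interest in Fairlane Industries Corp, giving 38% + 58% = 96%.
Chain via Fairlane Industries Corp. → Larkspur Foods Inc. (R2): 96% × 59% × 11% = 6.2304% of Pinebrook Logistics SA.
Chain via Vantage Mining NL → Silverbay Textiles S.p.A. (R2): 45% × 17% × 33% = 2.5245% of Pinebrook Logistics SA.
Aggregating (R3): 6.2304% + 2.5245% = 8.7549%.
8.7549% falls short of the 20% threshold by 11.2451 percentage points.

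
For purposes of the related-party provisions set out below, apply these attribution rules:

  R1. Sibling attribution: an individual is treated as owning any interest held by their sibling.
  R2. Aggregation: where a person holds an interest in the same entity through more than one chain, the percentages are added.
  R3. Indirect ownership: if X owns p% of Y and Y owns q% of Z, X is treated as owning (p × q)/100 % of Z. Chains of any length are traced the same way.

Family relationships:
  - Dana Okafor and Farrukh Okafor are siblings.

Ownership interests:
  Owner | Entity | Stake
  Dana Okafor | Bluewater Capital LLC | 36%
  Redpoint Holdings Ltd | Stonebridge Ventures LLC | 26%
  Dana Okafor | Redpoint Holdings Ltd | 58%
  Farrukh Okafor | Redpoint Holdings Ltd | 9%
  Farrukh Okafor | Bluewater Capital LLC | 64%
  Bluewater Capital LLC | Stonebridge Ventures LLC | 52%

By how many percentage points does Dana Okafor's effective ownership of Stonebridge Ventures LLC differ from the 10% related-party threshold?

By sibling attribution (R1), Dana Okafor is treated as also owning Farrukh Okafor's interest in Redpoint Holdings Ltd, giving 58% + 9% = 67%.
By sibling attribution (R1), Dana Okafor is treated as also owning Farrukh Okafor's interest in Bluewater Capital LLC, giving 36% + 64% = 100%.
Chain via Redpoint Holdings Ltd (R3): 67% × 26% = 17.42% of Stonebridge Ventures LLC.
Chain via Bluewater Capital LLC (R3): 100% × 52% = 52% of Stonebridge Ventures LLC.
Aggregating (R2): 17.42% + 52% = 69.42%.
69.42% exceeds the 10% threshold by 59.42 percentage points.

59.42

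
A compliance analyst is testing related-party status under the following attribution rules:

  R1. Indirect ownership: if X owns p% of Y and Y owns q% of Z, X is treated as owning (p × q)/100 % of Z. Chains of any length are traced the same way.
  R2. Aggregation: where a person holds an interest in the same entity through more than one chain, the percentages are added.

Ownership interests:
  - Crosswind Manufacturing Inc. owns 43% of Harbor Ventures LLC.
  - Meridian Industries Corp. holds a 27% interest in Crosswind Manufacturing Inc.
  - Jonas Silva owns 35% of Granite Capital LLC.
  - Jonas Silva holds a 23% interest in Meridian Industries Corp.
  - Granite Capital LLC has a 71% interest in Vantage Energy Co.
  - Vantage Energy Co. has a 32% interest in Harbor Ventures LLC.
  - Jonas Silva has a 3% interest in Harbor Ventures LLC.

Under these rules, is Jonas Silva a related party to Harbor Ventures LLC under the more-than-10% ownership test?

Chain via Meridian Industries Corp. → Crosswind Manufacturing Inc. (R1): 23% × 27% × 43% = 2.6703% of Harbor Ventures LLC.
Chain via Granite Capital LLC → Vantage Energy Co. (R1): 35% × 71% × 32% = 7.952% of Harbor Ventures LLC.
Direct interest in Harbor Ventures LLC: 3%.
Aggregating (R2): 2.6703% + 7.952% + 3% = 13.6223%.
13.6223% exceeds the 10% threshold, so Jonas is a related party to Harbor Ventures LLC.

Yes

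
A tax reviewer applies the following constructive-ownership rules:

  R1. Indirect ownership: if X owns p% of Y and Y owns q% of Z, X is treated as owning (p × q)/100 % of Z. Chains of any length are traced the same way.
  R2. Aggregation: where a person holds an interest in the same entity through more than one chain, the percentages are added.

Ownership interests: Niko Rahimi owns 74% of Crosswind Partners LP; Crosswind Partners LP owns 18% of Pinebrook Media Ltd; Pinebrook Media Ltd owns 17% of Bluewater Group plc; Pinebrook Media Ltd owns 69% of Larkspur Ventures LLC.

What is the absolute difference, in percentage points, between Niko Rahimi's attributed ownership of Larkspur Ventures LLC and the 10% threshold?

Chain via Crosswind Partners LP → Pinebrook Media Ltd (R1): 74% × 18% × 69% = 9.1908% of Larkspur Ventures LLC.
9.1908% falls short of the 10% threshold by 0.8092 percentage points.

0.8092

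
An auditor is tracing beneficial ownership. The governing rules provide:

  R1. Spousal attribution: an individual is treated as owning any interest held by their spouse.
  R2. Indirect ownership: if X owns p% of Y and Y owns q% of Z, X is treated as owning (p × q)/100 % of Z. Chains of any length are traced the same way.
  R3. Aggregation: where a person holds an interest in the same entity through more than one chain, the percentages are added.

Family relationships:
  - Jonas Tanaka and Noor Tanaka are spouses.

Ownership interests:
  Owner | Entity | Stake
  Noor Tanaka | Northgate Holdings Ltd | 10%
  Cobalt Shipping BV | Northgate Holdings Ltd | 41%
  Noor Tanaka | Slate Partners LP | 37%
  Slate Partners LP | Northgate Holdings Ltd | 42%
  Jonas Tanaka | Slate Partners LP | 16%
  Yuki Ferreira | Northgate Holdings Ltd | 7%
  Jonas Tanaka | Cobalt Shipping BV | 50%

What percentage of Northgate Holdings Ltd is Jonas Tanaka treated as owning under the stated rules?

By spousal attribution (R1), Jonas Tanaka is treated as also owning Noor Tanaka's interest in Slate Partners LP, giving 16% + 37% = 53%.
By spousal attribution (R1), Jonas Tanaka is treated as owning Noor Tanaka's 10% interest in Northgate Holdings Ltd.
Chain via Slate Partners LP (R2): 53% × 42% = 22.26% of Northgate Holdings Ltd.
Chain via Cobalt Shipping BV (R2): 50% × 41% = 20.5% of Northgate Holdings Ltd.
Direct interest in Northgate Holdings Ltd: 10%.
Aggregating (R3): 22.26% + 20.5% + 10% = 52.76%.

52.76%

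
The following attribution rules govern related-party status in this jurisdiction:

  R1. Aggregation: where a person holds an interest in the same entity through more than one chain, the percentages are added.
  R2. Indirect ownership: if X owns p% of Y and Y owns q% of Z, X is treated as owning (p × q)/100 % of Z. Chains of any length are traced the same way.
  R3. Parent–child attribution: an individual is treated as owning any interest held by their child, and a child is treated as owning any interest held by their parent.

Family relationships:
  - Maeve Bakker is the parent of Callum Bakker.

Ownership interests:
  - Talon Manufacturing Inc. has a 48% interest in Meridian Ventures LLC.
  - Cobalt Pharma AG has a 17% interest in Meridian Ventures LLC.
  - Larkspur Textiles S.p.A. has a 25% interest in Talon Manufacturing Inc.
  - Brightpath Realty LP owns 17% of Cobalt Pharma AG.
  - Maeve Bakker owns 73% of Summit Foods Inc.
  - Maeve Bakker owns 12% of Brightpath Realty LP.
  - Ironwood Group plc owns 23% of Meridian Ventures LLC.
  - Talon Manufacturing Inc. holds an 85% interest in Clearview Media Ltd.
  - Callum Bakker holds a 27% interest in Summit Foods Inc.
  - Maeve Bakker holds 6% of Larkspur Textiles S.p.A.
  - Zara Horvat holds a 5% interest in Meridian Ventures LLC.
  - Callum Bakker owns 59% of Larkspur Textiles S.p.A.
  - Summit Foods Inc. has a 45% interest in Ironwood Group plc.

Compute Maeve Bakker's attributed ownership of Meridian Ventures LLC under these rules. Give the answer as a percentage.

By parent–child attribution (R3), Maeve Bakker is treated as also owning Callum Bakker's interest in Summit Foods Inc, giving 73% + 27% = 100%.
By parent–child attribution (R3), Maeve Bakker is treated as also owning Callum Bakker's interest in Larkspur Textiles S.p.A, giving 6% + 59% = 65%.
Chain via Brightpath Realty LP → Cobalt Pharma AG (R2): 12% × 17% × 17% = 0.3468% of Meridian Ventures LLC.
Chain via Summit Foods Inc. → Ironwood Group plc (R2): 100% × 45% × 23% = 10.35% of Meridian Ventures LLC.
Chain via Larkspur Textiles S.p.A. → Talon Manufacturing Inc. (R2): 65% × 25% × 48% = 7.8% of Meridian Ventures LLC.
Aggregating (R1): 0.3468% + 10.35% + 7.8% = 18.4968%.

18.4968%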